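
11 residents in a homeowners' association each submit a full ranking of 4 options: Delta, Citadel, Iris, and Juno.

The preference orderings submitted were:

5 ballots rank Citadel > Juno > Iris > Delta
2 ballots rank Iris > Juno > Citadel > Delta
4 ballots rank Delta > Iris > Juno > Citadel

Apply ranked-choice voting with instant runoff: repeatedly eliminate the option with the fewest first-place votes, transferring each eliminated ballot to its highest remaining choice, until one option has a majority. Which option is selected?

Citadel

Round 1: Citadel 5, Delta 4, Iris 2, Juno 0. Juno has the fewest and is eliminated.
Round 2: Citadel 5, Delta 4, Iris 2. Iris has the fewest and is eliminated.
Round 3: Citadel 7, Delta 4. Citadel has a majority.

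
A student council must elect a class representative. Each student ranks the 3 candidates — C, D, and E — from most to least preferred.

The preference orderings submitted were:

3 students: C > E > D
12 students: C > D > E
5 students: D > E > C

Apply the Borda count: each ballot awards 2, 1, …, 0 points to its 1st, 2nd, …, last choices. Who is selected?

Borda scores:
  C: 3·2 + 12·2 + 5·0 = 30
  D: 3·0 + 12·1 + 5·2 = 22
  E: 3·1 + 12·0 + 5·1 = 8
C has the highest total.

C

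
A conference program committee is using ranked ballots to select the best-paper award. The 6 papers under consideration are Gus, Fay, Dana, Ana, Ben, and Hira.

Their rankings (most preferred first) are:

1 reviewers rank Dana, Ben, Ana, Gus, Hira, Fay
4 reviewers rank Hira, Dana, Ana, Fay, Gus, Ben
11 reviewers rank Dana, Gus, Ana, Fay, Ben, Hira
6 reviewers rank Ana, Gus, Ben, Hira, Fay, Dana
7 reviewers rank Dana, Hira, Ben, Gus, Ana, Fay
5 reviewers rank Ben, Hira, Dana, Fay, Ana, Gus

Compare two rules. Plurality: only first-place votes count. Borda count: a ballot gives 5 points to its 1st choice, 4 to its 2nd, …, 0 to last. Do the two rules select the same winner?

Yes

Plurality first-place counts: Gus 0, Fay 0, Dana 19, Ana 6, Ben 5, Hira 4 → Dana.
Borda totals: Gus 88, Fay 46, Dana 126, Ana 90, Ben 79, Hira 81 → Dana.
The two rules agree on Dana.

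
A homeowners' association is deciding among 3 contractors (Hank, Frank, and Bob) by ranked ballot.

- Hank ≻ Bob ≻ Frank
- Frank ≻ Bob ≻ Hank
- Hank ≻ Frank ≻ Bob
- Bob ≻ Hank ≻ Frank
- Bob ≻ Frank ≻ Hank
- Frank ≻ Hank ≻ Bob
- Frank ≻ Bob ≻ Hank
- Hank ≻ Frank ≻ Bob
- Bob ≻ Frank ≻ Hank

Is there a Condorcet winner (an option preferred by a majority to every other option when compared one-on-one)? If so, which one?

Frank

Head-to-head results (9 voters total):
Hank vs Frank: Frank wins 5–4.
Hank vs Bob: Bob wins 5–4.
Frank vs Bob: Frank wins 5–4.
Frank beats each rival — Hank (5–4), Bob (5–4) — so Frank is the Condorcet winner.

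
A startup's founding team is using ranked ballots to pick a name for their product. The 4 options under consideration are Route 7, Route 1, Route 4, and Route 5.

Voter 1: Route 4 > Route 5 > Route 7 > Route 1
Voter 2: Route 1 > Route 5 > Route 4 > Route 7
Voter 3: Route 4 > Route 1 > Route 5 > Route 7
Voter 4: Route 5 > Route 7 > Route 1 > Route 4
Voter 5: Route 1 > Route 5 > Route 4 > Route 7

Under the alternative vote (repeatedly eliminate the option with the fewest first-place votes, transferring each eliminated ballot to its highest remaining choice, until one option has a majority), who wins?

Route 1

Round 1: Route 1 2, Route 4 2, Route 5 1, Route 7 0. Route 7 has the fewest and is eliminated.
Round 2: Route 1 2, Route 4 2, Route 5 1. Route 5 has the fewest and is eliminated.
Round 3: Route 1 3, Route 4 2. Route 1 has a majority.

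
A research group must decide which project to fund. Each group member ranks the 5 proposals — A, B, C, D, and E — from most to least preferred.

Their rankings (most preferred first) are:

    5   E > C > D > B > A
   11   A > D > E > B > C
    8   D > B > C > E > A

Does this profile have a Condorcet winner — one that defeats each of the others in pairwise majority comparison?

Head-to-head results (24 voters total):
A vs B: B wins 13–11.
A vs C: C wins 13–11.
A vs D: D wins 13–11.
A vs E: E wins 13–11.
B vs C: B wins 19–5.
B vs D: D wins 24–0.
B vs E: E wins 16–8.
C vs D: D wins 19–5.
C vs E: E wins 16–8.
D vs E: D wins 19–5.
D beats each rival — A (13–11), B (24–0), C (19–5), E (19–5) — so D is the Condorcet winner.

Yes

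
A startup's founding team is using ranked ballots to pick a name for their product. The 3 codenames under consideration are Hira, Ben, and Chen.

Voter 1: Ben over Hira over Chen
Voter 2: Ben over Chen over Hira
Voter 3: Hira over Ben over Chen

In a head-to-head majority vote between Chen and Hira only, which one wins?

Ballots ranking Chen above Hira: 1.
Ballots ranking Hira above Chen: 2.
Hira wins the head-to-head, 2–1.

Hira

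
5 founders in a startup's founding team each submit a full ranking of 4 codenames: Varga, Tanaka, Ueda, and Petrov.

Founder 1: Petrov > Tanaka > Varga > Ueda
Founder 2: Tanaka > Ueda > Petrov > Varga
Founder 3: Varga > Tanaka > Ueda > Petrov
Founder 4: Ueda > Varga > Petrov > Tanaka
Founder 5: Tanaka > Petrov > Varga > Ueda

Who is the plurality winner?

First-place vote totals:
  Varga: 1
  Tanaka: 2
  Ueda: 1
  Petrov: 1
Tanaka has the most first-place votes.

Tanaka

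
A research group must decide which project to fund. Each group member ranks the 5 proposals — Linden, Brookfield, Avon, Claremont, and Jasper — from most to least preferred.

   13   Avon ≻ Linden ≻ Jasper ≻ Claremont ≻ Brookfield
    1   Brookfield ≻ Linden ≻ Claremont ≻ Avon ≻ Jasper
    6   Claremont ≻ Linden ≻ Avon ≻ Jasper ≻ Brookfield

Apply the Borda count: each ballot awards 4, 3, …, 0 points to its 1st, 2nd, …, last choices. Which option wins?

Borda scores:
  Linden: 13·3 + 3 + 6·3 = 60
  Brookfield: 13·0 + 4 + 6·0 = 4
  Avon: 13·4 + 1 + 6·2 = 65
  Claremont: 13·1 + 2 + 6·4 = 39
  Jasper: 13·2 + 0 + 6·1 = 32
Avon has the highest total.

Avon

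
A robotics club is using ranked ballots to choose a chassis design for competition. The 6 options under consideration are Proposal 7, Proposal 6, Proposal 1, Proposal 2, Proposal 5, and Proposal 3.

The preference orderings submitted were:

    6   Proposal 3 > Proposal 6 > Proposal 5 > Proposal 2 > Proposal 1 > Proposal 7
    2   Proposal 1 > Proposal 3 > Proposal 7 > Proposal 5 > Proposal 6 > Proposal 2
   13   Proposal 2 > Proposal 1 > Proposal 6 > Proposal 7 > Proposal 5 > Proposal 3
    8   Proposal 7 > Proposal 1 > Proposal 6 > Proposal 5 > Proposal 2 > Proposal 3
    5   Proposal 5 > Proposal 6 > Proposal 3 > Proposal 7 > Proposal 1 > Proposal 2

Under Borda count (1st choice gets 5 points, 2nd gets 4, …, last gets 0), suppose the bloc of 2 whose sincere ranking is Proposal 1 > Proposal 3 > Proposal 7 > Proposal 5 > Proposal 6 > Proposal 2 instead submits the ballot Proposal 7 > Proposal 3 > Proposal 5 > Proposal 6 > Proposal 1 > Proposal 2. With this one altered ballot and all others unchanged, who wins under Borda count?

Borda totals with the altered ballot: Proposal 7 86, Proposal 6 111, Proposal 1 97, Proposal 2 85, Proposal 5 78, Proposal 3 53.
The winner is unchanged: still Proposal 6.

Proposal 6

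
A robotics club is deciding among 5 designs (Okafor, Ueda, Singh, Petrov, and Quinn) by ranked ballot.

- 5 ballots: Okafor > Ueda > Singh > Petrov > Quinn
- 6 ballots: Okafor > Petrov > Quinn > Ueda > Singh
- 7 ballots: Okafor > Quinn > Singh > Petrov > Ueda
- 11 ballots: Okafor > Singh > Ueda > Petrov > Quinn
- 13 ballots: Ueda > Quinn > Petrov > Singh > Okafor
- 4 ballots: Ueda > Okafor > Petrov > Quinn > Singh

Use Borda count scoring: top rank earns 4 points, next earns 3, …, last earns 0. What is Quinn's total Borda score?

76

Borda scores:
  Okafor: 5·4 + 6·4 + 7·4 + 11·4 + 13·0 + 4·3 = 128
  Ueda: 5·3 + 6·1 + 7·0 + 11·2 + 13·4 + 4·4 = 111
  Singh: 5·2 + 6·0 + 7·2 + 11·3 + 13·1 + 4·0 = 70
  Petrov: 5·1 + 6·3 + 7·1 + 11·1 + 13·2 + 4·2 = 75
  Quinn: 5·0 + 6·2 + 7·3 + 11·0 + 13·3 + 4·1 = 76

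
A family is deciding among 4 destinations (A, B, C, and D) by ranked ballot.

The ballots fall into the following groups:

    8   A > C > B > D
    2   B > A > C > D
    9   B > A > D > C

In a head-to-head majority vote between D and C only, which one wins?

Ballots ranking D above C: 9.
Ballots ranking C above D: 8+2 = 10.
C wins the head-to-head, 10–9.

C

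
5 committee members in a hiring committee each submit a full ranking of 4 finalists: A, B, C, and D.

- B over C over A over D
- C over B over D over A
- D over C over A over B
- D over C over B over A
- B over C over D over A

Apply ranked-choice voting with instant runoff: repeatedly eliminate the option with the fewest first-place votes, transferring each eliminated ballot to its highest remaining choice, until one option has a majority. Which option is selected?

Round 1: B 2, D 2, C 1, A 0. A has the fewest and is eliminated.
Round 2: B 2, D 2, C 1. C has the fewest and is eliminated.
Round 3: B 3, D 2. B has a majority.

B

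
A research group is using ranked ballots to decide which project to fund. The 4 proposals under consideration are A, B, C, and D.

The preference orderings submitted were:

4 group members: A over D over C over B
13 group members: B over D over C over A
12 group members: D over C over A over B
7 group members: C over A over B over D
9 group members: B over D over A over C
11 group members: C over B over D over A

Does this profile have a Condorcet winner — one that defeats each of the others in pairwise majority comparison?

Head-to-head results (56 voters total):
A vs B: B wins 33–23.
A vs C: C wins 43–13.
A vs D: D wins 45–11.
B vs C: C wins 34–22.
B vs D: B wins 40–16.
C vs D: D wins 38–18.
No candidate beats all others: B beats D beats C beats B, a majority cycle.

No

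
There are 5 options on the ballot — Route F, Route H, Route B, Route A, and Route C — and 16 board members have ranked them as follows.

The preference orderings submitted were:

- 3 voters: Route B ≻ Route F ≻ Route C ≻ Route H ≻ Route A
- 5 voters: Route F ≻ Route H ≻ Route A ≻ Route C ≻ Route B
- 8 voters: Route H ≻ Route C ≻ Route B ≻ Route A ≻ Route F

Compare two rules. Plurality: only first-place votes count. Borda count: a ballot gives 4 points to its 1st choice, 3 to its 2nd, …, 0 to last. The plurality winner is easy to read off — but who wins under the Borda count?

Plurality first-place counts: Route F 5, Route H 8, Route B 3, Route A 0, Route C 0 → Route H.
Borda totals: Route F 29, Route H 50, Route B 28, Route A 18, Route C 35 → Route H.

Route H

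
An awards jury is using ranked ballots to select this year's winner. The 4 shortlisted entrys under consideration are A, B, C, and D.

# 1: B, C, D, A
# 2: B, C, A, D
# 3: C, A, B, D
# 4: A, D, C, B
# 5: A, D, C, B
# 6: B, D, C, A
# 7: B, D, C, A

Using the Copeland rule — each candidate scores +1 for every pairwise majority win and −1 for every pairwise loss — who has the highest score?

B

Pairwise results:
  A vs B: B wins 4–3.
  A vs C: C wins 5–2.
  A vs D: A wins 4–3.
  B vs C: B wins 4–3.
  B vs D: B wins 5–2.
  C vs D: D wins 4–3.
Copeland scores (wins − losses):
  A: 1 − 2 = -1
  B: 3 − 0 = 3
  C: 1 − 2 = -1
  D: 1 − 2 = -1
B has the best Copeland score.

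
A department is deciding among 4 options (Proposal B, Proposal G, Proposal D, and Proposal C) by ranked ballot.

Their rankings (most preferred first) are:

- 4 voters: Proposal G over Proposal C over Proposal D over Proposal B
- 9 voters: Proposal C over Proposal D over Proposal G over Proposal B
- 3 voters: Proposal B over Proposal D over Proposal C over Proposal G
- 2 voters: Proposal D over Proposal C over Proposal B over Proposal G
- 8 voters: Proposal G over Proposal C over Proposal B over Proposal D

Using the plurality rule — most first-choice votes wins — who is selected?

First-place vote totals:
  Proposal B: 3
  Proposal G: 12
  Proposal D: 2
  Proposal C: 9
Proposal G has the most first-place votes.

Proposal G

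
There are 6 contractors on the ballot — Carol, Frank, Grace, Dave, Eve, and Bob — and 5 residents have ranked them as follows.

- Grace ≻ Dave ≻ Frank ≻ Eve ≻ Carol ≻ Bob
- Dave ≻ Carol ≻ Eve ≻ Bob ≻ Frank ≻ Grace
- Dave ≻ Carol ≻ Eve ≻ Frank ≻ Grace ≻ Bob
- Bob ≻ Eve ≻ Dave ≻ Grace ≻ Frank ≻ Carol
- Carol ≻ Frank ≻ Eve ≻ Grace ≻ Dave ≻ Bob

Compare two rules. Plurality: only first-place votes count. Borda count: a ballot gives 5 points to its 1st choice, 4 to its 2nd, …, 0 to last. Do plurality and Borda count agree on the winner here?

Yes

Plurality first-place counts: Carol 1, Frank 0, Grace 1, Dave 2, Eve 0, Bob 1 → Dave.
Borda totals: Carol 14, Frank 11, Grace 10, Dave 18, Eve 15, Bob 7 → Dave.
The two rules agree on Dave.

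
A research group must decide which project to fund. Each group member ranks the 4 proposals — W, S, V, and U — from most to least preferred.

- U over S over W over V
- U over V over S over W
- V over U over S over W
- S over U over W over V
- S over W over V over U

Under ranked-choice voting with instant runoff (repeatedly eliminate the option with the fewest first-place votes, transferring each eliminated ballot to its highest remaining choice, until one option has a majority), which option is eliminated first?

W

Round 1: S 2, U 2, V 1, W 0. W has the fewest and is eliminated.
Round 2: S 2, U 2, V 1. V has the fewest and is eliminated.
Round 3: U 3, S 2. U has a majority.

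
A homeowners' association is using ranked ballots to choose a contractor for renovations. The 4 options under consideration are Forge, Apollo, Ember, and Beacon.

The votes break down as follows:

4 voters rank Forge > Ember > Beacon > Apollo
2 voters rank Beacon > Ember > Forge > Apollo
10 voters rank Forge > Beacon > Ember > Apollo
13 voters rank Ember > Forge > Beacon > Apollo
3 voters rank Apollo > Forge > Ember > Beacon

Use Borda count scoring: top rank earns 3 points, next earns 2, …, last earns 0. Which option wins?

Borda scores:
  Forge: 4·3 + 2·1 + 10·3 + 13·2 + 3·2 = 76
  Apollo: 4·0 + 2·0 + 10·0 + 13·0 + 3·3 = 9
  Ember: 4·2 + 2·2 + 10·1 + 13·3 + 3·1 = 64
  Beacon: 4·1 + 2·3 + 10·2 + 13·1 + 3·0 = 43
Forge has the highest total.

Forge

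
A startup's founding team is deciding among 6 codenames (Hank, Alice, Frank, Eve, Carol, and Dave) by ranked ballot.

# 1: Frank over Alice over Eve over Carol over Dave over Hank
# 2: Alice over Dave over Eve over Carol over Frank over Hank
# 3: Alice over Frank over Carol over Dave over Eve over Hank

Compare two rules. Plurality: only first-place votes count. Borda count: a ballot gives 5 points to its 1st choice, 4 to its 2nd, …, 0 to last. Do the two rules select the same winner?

Yes

Plurality first-place counts: Hank 0, Alice 2, Frank 1, Eve 0, Carol 0, Dave 0 → Alice.
Borda totals: Hank 0, Alice 14, Frank 10, Eve 7, Carol 7, Dave 7 → Alice.
The two rules agree on Alice.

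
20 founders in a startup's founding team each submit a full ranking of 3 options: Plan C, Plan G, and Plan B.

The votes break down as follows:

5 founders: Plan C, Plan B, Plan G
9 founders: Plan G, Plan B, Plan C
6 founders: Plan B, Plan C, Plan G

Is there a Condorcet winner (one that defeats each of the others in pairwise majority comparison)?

Head-to-head results (20 voters total):
Plan C vs Plan G: Plan C wins 11–9.
Plan C vs Plan B: Plan B wins 15–5.
Plan G vs Plan B: Plan B wins 11–9.
Plan B beats each rival — Plan C (15–5), Plan G (11–9) — so Plan B is the Condorcet winner.

Yes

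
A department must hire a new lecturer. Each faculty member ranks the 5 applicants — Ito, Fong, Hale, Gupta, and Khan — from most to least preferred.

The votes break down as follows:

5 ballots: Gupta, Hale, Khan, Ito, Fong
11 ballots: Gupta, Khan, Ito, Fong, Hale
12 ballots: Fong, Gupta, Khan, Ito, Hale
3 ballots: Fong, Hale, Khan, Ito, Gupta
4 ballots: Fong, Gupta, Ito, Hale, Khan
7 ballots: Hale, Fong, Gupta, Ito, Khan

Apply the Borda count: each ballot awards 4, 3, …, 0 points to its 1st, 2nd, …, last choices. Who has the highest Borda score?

Borda scores:
  Ito: 5·1 + 11·2 + 12·1 + 3·1 + 4·2 + 7·1 = 57
  Fong: 5·0 + 11·1 + 12·4 + 3·4 + 4·4 + 7·3 = 108
  Hale: 5·3 + 11·0 + 12·0 + 3·3 + 4·1 + 7·4 = 56
  Gupta: 5·4 + 11·4 + 12·3 + 3·0 + 4·3 + 7·2 = 126
  Khan: 5·2 + 11·3 + 12·2 + 3·2 + 4·0 + 7·0 = 73
Gupta has the highest total.

Gupta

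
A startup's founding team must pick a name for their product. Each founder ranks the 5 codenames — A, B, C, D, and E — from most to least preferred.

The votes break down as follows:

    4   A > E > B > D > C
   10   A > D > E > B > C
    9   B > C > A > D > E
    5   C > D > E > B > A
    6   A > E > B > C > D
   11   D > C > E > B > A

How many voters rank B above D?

19

Ballots ranking B above D: 4+9+6 = 19.
Ballots ranking D above B: 10+5+11 = 26.
So 19 of 45 voters prefer B to D.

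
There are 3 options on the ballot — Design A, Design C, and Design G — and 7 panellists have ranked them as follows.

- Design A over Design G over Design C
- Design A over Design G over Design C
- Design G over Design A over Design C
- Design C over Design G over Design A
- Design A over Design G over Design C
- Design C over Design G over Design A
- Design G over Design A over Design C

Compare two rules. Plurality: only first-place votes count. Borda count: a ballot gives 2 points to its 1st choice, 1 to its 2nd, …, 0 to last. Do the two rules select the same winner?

No

Plurality first-place counts: Design A 3, Design C 2, Design G 2 → Design A.
Borda totals: Design A 8, Design C 4, Design G 9 → Design G.
The two rules disagree: plurality picks Design A, Borda picks Design G.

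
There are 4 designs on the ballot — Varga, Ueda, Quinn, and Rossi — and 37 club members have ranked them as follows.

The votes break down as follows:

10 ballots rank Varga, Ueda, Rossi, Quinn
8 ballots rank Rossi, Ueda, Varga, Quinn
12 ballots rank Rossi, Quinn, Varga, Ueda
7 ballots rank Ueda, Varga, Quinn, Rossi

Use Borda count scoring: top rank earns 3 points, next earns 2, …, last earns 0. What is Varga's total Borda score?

Borda scores:
  Varga: 10·3 + 8·1 + 12·1 + 7·2 = 64
  Ueda: 10·2 + 8·2 + 12·0 + 7·3 = 57
  Quinn: 10·0 + 8·0 + 12·2 + 7·1 = 31
  Rossi: 10·1 + 8·3 + 12·3 + 7·0 = 70

64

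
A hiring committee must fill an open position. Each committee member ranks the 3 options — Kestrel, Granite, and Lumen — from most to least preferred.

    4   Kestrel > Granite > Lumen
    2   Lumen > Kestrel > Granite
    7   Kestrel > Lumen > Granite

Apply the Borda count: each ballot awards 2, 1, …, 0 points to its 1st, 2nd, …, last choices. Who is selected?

Borda scores:
  Kestrel: 4·2 + 2·1 + 7·2 = 24
  Granite: 4·1 + 2·0 + 7·0 = 4
  Lumen: 4·0 + 2·2 + 7·1 = 11
Kestrel has the highest total.

Kestrel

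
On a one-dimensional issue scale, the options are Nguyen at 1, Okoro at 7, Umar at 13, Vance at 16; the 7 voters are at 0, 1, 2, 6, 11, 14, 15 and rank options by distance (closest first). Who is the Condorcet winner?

Okoro

With single-peaked preferences on a line, the Condorcet winner is the candidate closest to the median voter.
The median voter (position 6) is closest to Okoro at 7.
Check: Okoro vs Nguyen — voters closer to Okoro: 4 of 7.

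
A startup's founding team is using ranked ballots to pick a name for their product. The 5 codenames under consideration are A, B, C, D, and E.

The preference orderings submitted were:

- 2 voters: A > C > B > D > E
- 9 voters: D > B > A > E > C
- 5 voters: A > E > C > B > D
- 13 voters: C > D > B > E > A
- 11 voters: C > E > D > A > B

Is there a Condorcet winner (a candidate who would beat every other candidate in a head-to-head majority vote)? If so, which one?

C

Head-to-head results (40 voters total):
A vs B: B wins 22–18.
A vs C: C wins 24–16.
A vs D: D wins 33–7.
A vs E: E wins 24–16.
B vs C: C wins 31–9.
B vs D: D wins 33–7.
B vs E: B wins 24–16.
C vs D: C wins 31–9.
C vs E: C wins 26–14.
D vs E: D wins 24–16.
C beats each rival — A (24–16), B (31–9), D (31–9), E (26–14) — so C is the Condorcet winner.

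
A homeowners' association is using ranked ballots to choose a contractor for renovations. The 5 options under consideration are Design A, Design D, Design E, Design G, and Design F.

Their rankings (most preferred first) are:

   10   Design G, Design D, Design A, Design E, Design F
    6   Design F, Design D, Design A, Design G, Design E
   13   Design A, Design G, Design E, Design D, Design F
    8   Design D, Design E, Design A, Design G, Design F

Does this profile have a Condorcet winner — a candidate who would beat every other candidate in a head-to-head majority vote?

No

Head-to-head results (37 voters total):
Design A vs Design D: Design D wins 24–13.
Design A vs Design E: Design A wins 29–8.
Design A vs Design G: Design A wins 27–10.
Design A vs Design F: Design A wins 31–6.
Design D vs Design E: Design D wins 24–13.
Design D vs Design G: Design G wins 23–14.
Design D vs Design F: Design D wins 31–6.
Design E vs Design G: Design G wins 29–8.
Design E vs Design F: Design E wins 31–6.
Design G vs Design F: Design G wins 31–6.
No candidate beats all others: Design A beats Design G beats Design D beats Design A, a majority cycle.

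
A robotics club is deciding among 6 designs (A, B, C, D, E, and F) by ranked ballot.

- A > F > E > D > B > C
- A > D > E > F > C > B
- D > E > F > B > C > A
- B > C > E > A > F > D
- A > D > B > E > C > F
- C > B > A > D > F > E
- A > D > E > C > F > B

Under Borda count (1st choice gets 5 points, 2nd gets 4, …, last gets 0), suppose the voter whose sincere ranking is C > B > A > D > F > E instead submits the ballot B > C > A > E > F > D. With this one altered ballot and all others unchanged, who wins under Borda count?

Borda totals with the altered ballot: A 25, B 16, C 13, D 19, E 20, F 12.
The winner is unchanged: still A.

A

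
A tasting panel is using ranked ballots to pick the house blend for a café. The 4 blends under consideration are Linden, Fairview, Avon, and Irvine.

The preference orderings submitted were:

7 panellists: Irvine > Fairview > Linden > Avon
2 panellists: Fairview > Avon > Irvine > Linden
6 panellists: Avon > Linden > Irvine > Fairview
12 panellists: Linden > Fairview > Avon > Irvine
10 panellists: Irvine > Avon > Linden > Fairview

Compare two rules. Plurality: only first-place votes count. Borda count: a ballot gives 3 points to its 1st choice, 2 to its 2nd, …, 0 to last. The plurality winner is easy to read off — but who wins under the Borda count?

Linden

Plurality first-place counts: Linden 12, Fairview 2, Avon 6, Irvine 17 → Irvine.
Borda totals: Linden 65, Fairview 44, Avon 54, Irvine 59 → Linden.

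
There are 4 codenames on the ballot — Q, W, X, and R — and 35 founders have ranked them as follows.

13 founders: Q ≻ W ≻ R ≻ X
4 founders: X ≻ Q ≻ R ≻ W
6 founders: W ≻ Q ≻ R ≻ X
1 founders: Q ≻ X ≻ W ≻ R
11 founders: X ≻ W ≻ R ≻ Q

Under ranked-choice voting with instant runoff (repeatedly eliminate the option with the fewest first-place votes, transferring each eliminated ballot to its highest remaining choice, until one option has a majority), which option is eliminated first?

R

Round 1: X 15, Q 14, W 6, R 0. R has the fewest and is eliminated.
Round 2: X 15, Q 14, W 6. W has the fewest and is eliminated.
Round 3: Q 20, X 15. Q has a majority.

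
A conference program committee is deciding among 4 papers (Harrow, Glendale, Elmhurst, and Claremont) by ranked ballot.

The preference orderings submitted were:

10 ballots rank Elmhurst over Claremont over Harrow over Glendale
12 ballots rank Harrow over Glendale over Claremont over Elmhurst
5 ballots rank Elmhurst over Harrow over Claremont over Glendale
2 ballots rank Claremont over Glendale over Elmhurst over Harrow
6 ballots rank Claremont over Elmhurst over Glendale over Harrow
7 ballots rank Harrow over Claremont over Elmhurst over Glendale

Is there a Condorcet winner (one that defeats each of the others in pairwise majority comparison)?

No

Head-to-head results (42 voters total):
Harrow vs Glendale: Harrow wins 34–8.
Harrow vs Elmhurst: Elmhurst wins 23–19.
Harrow vs Claremont: Harrow wins 24–18.
Glendale vs Elmhurst: Elmhurst wins 28–14.
Glendale vs Claremont: Claremont wins 30–12.
Elmhurst vs Claremont: Claremont wins 27–15.
No candidate beats all others: Harrow beats Claremont beats Elmhurst beats Harrow, a majority cycle.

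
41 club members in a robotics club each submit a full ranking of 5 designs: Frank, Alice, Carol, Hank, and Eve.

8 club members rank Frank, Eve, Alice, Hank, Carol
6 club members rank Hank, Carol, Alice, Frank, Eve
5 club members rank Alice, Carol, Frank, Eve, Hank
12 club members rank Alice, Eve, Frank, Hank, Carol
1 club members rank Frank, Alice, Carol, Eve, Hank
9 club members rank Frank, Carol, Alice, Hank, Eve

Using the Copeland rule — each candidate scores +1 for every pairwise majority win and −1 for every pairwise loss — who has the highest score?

Pairwise results:
  Frank vs Alice: Alice wins 23–18.
  Frank vs Carol: Frank wins 30–11.
  Frank vs Hank: Frank wins 35–6.
  Frank vs Eve: Frank wins 29–12.
  Alice vs Carol: Alice wins 26–15.
  Alice vs Hank: Alice wins 35–6.
  Alice vs Eve: Alice wins 33–8.
  Carol vs Hank: Hank wins 26–15.
  Carol vs Eve: Carol wins 21–20.
  Hank vs Eve: Eve wins 26–15.
Copeland scores (wins − losses):
  Frank: 3 − 1 = 2
  Alice: 4 − 0 = 4
  Carol: 1 − 3 = -2
  Hank: 1 − 3 = -2
  Eve: 1 − 3 = -2
Alice has the best Copeland score.

Alice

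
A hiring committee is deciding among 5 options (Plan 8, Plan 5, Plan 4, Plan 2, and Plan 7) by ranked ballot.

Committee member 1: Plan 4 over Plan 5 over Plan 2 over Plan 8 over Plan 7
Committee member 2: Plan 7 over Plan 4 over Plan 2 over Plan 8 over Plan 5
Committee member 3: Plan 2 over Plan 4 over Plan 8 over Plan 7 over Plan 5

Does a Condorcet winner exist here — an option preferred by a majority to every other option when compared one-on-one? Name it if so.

Head-to-head results (3 voters total):
Plan 8 vs Plan 5: Plan 8 wins 2–1.
Plan 8 vs Plan 4: Plan 4 wins 3–0.
Plan 8 vs Plan 2: Plan 2 wins 3–0.
Plan 8 vs Plan 7: Plan 8 wins 2–1.
Plan 5 vs Plan 4: Plan 4 wins 3–0.
Plan 5 vs Plan 2: Plan 2 wins 2–1.
Plan 5 vs Plan 7: Plan 7 wins 2–1.
Plan 4 vs Plan 2: Plan 4 wins 2–1.
Plan 4 vs Plan 7: Plan 4 wins 2–1.
Plan 2 vs Plan 7: Plan 2 wins 2–1.
Plan 4 beats each rival — Plan 8 (3–0), Plan 5 (3–0), Plan 2 (2–1), Plan 7 (2–1) — so Plan 4 is the Condorcet winner.

Plan 4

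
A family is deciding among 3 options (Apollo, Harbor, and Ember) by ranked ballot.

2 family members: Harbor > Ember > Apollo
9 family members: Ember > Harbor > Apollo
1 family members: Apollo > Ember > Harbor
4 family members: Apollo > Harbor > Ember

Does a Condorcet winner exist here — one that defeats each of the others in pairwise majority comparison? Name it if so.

Head-to-head results (16 voters total):
Apollo vs Harbor: Harbor wins 11–5.
Apollo vs Ember: Ember wins 11–5.
Harbor vs Ember: Ember wins 10–6.
Ember beats each rival — Apollo (11–5), Harbor (10–6) — so Ember is the Condorcet winner.

Ember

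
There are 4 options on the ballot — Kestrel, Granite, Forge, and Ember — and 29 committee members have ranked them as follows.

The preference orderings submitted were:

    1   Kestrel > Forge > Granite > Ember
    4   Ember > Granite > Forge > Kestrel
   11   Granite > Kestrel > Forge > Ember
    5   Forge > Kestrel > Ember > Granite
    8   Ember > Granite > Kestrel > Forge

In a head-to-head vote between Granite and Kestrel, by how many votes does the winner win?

17

Ballots ranking Granite above Kestrel: 4+11+8 = 23.
Ballots ranking Kestrel above Granite: 1+5 = 6.
Granite wins 23–6, a margin of 17.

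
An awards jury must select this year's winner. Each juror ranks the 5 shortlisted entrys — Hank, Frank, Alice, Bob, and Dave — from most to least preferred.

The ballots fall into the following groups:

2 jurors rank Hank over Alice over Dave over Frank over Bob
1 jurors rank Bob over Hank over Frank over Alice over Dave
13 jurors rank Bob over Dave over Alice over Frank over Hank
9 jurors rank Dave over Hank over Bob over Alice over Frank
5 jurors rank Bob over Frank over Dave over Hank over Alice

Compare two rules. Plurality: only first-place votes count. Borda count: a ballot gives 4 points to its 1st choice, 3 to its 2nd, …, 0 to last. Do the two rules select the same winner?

Yes

Plurality first-place counts: Hank 2, Frank 0, Alice 0, Bob 19, Dave 9 → Bob.
Borda totals: Hank 43, Frank 32, Alice 42, Bob 94, Dave 89 → Bob.
The two rules agree on Bob.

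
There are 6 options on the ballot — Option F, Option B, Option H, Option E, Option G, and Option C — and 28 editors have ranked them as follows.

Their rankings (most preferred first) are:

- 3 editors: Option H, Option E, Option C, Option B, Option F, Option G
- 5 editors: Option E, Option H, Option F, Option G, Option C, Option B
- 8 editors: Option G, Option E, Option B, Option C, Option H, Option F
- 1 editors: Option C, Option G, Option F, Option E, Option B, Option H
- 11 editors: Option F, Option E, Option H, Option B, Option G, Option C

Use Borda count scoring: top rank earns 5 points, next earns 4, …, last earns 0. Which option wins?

Option E

Borda scores:
  Option F: 3·1 + 5·3 + 8·0 + 3 + 11·5 = 76
  Option B: 3·2 + 5·0 + 8·3 + 1 + 11·2 = 53
  Option H: 3·5 + 5·4 + 8·1 + 0 + 11·3 = 76
  Option E: 3·4 + 5·5 + 8·4 + 2 + 11·4 = 115
  Option G: 3·0 + 5·2 + 8·5 + 4 + 11·1 = 65
  Option C: 3·3 + 5·1 + 8·2 + 5 + 11·0 = 35
Option E has the highest total.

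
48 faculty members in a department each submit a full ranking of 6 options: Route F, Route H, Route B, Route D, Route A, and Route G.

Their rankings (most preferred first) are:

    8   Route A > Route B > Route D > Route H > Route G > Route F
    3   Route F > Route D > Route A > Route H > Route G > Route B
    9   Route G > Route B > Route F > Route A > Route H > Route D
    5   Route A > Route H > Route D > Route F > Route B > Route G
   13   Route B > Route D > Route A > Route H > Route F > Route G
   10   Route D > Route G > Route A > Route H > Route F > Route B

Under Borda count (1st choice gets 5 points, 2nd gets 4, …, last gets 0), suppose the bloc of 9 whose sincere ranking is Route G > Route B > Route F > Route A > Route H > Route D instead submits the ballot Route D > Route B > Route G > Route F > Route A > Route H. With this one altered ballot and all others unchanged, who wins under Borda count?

Route D

Borda totals with the altered ballot: Route F 66, Route H 88, Route B 138, Route D 198, Route A 152, Route G 78.
The switch changes the winner from Route A to Route D.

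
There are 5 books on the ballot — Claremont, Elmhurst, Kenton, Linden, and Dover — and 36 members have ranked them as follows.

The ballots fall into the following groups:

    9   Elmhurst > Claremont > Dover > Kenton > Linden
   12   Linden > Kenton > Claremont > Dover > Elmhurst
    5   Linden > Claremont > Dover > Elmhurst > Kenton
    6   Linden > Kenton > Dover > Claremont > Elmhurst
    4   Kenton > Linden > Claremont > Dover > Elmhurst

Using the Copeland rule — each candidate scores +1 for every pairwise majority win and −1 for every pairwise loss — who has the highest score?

Linden

Pairwise results:
  Claremont vs Elmhurst: Claremont wins 27–9.
  Claremont vs Kenton: Kenton wins 22–14.
  Claremont vs Linden: Linden wins 27–9.
  Claremont vs Dover: Claremont wins 30–6.
  Elmhurst vs Kenton: Kenton wins 22–14.
  Elmhurst vs Linden: Linden wins 27–9.
  Elmhurst vs Dover: Dover wins 27–9.
  Kenton vs Linden: Linden wins 23–13.
  Kenton vs Dover: Kenton wins 22–14.
  Linden vs Dover: Linden wins 27–9.
Copeland scores (wins − losses):
  Claremont: 2 − 2 = 0
  Elmhurst: 0 − 4 = -4
  Kenton: 3 − 1 = 2
  Linden: 4 − 0 = 4
  Dover: 1 − 3 = -2
Linden has the best Copeland score.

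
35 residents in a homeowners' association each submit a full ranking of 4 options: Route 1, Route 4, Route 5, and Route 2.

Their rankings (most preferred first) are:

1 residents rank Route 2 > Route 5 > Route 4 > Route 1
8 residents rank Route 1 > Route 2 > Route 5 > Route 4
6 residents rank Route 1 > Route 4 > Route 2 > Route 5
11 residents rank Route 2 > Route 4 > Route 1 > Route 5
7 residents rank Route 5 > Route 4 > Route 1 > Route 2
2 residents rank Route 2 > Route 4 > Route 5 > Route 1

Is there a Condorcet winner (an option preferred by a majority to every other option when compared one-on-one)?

Head-to-head results (35 voters total):
Route 1 vs Route 4: Route 4 wins 21–14.
Route 1 vs Route 5: Route 1 wins 25–10.
Route 1 vs Route 2: Route 1 wins 21–14.
Route 4 vs Route 5: Route 4 wins 19–16.
Route 4 vs Route 2: Route 2 wins 22–13.
Route 5 vs Route 2: Route 2 wins 28–7.
No candidate beats all others: Route 1 beats Route 2 beats Route 4 beats Route 1, a majority cycle.

No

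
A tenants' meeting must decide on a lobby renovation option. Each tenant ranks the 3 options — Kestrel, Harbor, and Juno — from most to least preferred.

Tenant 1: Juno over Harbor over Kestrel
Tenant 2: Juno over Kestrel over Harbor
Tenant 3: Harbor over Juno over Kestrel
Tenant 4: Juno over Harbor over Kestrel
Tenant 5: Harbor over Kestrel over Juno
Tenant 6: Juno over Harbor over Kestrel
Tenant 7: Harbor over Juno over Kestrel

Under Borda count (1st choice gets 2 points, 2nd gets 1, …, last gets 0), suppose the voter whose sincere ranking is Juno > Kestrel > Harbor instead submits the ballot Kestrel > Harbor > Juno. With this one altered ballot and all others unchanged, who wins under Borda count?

Harbor

Borda totals with the altered ballot: Kestrel 3, Harbor 10, Juno 8.
The switch changes the winner from Juno to Harbor.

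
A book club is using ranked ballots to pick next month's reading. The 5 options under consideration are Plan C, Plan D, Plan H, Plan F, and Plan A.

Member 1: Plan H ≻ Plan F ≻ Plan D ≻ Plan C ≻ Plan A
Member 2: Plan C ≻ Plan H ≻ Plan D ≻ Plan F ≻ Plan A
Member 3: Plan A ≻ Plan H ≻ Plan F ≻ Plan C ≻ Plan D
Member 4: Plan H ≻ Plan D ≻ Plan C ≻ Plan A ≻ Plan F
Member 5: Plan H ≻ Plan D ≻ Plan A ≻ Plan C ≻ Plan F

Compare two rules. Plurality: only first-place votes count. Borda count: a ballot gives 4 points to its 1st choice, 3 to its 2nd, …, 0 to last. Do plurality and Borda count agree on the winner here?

Plurality first-place counts: Plan C 1, Plan D 0, Plan H 3, Plan F 0, Plan A 1 → Plan H.
Borda totals: Plan C 9, Plan D 10, Plan H 18, Plan F 6, Plan A 7 → Plan H.
The two rules agree on Plan H.

Yes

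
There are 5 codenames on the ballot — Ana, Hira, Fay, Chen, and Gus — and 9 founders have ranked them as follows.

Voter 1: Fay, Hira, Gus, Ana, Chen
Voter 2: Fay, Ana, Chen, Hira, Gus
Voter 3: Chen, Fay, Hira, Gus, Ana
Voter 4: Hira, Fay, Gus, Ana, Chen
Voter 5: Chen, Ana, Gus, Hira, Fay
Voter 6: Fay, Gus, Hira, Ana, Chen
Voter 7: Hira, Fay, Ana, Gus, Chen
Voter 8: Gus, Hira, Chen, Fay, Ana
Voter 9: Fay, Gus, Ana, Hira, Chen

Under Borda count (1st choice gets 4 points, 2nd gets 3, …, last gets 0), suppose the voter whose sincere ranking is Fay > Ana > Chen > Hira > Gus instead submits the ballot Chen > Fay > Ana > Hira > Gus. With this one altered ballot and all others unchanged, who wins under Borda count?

Borda totals with the altered ballot: Ana 12, Hira 21, Fay 25, Chen 14, Gus 18.
The winner is unchanged: still Fay.

Fay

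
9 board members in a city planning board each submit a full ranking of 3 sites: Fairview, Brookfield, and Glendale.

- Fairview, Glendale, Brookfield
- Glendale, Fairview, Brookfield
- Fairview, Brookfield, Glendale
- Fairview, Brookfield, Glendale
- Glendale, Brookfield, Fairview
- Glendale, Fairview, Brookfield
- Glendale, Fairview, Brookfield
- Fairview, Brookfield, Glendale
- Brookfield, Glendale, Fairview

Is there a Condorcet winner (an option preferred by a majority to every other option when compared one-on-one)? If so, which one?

Glendale

Head-to-head results (9 voters total):
Fairview vs Brookfield: Fairview wins 7–2.
Fairview vs Glendale: Glendale wins 5–4.
Brookfield vs Glendale: Glendale wins 5–4.
Glendale beats each rival — Fairview (5–4), Brookfield (5–4) — so Glendale is the Condorcet winner.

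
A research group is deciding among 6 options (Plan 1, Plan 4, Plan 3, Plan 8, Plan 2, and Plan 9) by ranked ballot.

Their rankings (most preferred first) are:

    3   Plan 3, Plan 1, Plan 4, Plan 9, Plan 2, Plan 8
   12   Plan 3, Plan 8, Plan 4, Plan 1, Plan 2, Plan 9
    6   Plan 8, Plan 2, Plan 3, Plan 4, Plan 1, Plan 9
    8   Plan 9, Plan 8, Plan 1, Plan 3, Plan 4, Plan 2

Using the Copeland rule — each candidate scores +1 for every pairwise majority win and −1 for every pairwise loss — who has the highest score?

Pairwise results:
  Plan 1 vs Plan 4: Plan 4 wins 18–11.
  Plan 1 vs Plan 3: Plan 3 wins 21–8.
  Plan 1 vs Plan 8: Plan 8 wins 26–3.
  Plan 1 vs Plan 2: Plan 1 wins 23–6.
  Plan 1 vs Plan 9: Plan 1 wins 21–8.
  Plan 4 vs Plan 3: Plan 3 wins 29–0.
  Plan 4 vs Plan 8: Plan 8 wins 26–3.
  Plan 4 vs Plan 2: Plan 4 wins 23–6.
  Plan 4 vs Plan 9: Plan 4 wins 21–8.
  Plan 3 vs Plan 8: Plan 3 wins 15–14.
  Plan 3 vs Plan 2: Plan 3 wins 23–6.
  Plan 3 vs Plan 9: Plan 3 wins 21–8.
  Plan 8 vs Plan 2: Plan 8 wins 26–3.
  Plan 8 vs Plan 9: Plan 8 wins 18–11.
  Plan 2 vs Plan 9: Plan 2 wins 18–11.
Copeland scores (wins − losses):
  Plan 1: 2 − 3 = -1
  Plan 4: 3 − 2 = 1
  Plan 3: 5 − 0 = 5
  Plan 8: 4 − 1 = 3
  Plan 2: 1 − 4 = -3
  Plan 9: 0 − 5 = -5
Plan 3 has the best Copeland score.

Plan 3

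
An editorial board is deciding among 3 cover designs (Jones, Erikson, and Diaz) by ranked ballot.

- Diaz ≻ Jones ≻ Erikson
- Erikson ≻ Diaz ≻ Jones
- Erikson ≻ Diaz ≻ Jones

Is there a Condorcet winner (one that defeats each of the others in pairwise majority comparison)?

Yes

Head-to-head results (3 voters total):
Jones vs Erikson: Erikson wins 2–1.
Jones vs Diaz: Diaz wins 3–0.
Erikson vs Diaz: Erikson wins 2–1.
Erikson beats each rival — Jones (2–1), Diaz (2–1) — so Erikson is the Condorcet winner.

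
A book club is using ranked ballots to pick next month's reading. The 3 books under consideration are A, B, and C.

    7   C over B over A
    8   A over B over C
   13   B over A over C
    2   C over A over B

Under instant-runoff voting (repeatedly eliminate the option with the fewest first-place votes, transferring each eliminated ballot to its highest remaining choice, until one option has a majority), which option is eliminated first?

Round 1: B 13, C 9, A 8. A has the fewest and is eliminated.
Round 2: B 21, C 9. B has a majority.

A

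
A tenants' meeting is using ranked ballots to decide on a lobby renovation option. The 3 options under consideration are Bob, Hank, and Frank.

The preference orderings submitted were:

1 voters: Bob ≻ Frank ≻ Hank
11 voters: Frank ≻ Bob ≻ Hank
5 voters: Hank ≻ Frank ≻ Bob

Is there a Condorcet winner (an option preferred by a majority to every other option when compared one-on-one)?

Yes

Head-to-head results (17 voters total):
Bob vs Hank: Bob wins 12–5.
Bob vs Frank: Frank wins 16–1.
Hank vs Frank: Frank wins 12–5.
Frank beats each rival — Bob (16–1), Hank (12–5) — so Frank is the Condorcet winner.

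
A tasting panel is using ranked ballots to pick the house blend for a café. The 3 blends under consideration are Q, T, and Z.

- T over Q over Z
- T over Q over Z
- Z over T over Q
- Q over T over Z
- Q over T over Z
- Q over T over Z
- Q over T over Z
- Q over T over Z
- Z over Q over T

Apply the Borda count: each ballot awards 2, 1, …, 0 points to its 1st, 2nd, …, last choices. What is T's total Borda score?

Borda scores:
  Q: 1 + 1 + 0 + 2 + 2 + 2 + 2 + 2 + 1 = 13
  T: 2 + 2 + 1 + 1 + 1 + 1 + 1 + 1 + 0 = 10
  Z: 0 + 0 + 2 + 0 + 0 + 0 + 0 + 0 + 2 = 4

10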